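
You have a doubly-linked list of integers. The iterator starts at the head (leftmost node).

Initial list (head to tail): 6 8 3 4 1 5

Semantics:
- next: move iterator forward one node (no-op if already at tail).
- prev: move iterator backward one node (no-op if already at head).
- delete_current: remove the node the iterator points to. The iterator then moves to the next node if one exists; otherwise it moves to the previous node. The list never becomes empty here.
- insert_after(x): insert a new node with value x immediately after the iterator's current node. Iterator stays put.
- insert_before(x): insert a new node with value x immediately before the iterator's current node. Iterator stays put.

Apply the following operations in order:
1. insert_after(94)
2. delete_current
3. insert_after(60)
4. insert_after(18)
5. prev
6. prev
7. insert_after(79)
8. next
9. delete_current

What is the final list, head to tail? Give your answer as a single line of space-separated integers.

Answer: 94 18 60 8 3 4 1 5

Derivation:
After 1 (insert_after(94)): list=[6, 94, 8, 3, 4, 1, 5] cursor@6
After 2 (delete_current): list=[94, 8, 3, 4, 1, 5] cursor@94
After 3 (insert_after(60)): list=[94, 60, 8, 3, 4, 1, 5] cursor@94
After 4 (insert_after(18)): list=[94, 18, 60, 8, 3, 4, 1, 5] cursor@94
After 5 (prev): list=[94, 18, 60, 8, 3, 4, 1, 5] cursor@94
After 6 (prev): list=[94, 18, 60, 8, 3, 4, 1, 5] cursor@94
After 7 (insert_after(79)): list=[94, 79, 18, 60, 8, 3, 4, 1, 5] cursor@94
After 8 (next): list=[94, 79, 18, 60, 8, 3, 4, 1, 5] cursor@79
After 9 (delete_current): list=[94, 18, 60, 8, 3, 4, 1, 5] cursor@18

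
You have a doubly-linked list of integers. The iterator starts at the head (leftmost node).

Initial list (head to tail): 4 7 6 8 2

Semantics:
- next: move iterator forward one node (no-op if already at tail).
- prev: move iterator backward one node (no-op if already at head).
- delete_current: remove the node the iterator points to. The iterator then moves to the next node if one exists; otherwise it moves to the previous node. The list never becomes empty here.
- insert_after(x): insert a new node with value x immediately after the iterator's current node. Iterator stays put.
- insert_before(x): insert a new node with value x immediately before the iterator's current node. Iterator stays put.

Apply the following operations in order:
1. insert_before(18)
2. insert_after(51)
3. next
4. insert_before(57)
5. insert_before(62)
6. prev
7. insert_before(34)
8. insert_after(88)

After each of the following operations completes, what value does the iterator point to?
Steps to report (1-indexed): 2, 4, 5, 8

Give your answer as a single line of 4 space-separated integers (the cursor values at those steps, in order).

Answer: 4 51 51 62

Derivation:
After 1 (insert_before(18)): list=[18, 4, 7, 6, 8, 2] cursor@4
After 2 (insert_after(51)): list=[18, 4, 51, 7, 6, 8, 2] cursor@4
After 3 (next): list=[18, 4, 51, 7, 6, 8, 2] cursor@51
After 4 (insert_before(57)): list=[18, 4, 57, 51, 7, 6, 8, 2] cursor@51
After 5 (insert_before(62)): list=[18, 4, 57, 62, 51, 7, 6, 8, 2] cursor@51
After 6 (prev): list=[18, 4, 57, 62, 51, 7, 6, 8, 2] cursor@62
After 7 (insert_before(34)): list=[18, 4, 57, 34, 62, 51, 7, 6, 8, 2] cursor@62
After 8 (insert_after(88)): list=[18, 4, 57, 34, 62, 88, 51, 7, 6, 8, 2] cursor@62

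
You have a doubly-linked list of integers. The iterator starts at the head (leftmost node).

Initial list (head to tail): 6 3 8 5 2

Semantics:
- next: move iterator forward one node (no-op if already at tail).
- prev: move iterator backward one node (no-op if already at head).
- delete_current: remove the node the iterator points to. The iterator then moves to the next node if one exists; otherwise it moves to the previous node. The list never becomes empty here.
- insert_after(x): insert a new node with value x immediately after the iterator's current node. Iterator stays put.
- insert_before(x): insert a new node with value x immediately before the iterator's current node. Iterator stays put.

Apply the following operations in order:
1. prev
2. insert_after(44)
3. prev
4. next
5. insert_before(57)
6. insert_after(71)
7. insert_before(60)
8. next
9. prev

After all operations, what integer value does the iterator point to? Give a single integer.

Answer: 44

Derivation:
After 1 (prev): list=[6, 3, 8, 5, 2] cursor@6
After 2 (insert_after(44)): list=[6, 44, 3, 8, 5, 2] cursor@6
After 3 (prev): list=[6, 44, 3, 8, 5, 2] cursor@6
After 4 (next): list=[6, 44, 3, 8, 5, 2] cursor@44
After 5 (insert_before(57)): list=[6, 57, 44, 3, 8, 5, 2] cursor@44
After 6 (insert_after(71)): list=[6, 57, 44, 71, 3, 8, 5, 2] cursor@44
After 7 (insert_before(60)): list=[6, 57, 60, 44, 71, 3, 8, 5, 2] cursor@44
After 8 (next): list=[6, 57, 60, 44, 71, 3, 8, 5, 2] cursor@71
After 9 (prev): list=[6, 57, 60, 44, 71, 3, 8, 5, 2] cursor@44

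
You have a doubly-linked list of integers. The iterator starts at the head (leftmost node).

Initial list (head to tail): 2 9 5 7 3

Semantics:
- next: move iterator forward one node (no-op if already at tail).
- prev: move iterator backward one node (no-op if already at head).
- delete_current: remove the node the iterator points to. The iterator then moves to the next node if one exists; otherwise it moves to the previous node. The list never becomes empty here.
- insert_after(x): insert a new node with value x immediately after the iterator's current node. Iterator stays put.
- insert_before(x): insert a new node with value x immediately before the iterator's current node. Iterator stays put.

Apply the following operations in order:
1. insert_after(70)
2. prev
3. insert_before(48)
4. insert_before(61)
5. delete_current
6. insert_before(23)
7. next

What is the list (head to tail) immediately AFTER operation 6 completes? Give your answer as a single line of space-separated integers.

After 1 (insert_after(70)): list=[2, 70, 9, 5, 7, 3] cursor@2
After 2 (prev): list=[2, 70, 9, 5, 7, 3] cursor@2
After 3 (insert_before(48)): list=[48, 2, 70, 9, 5, 7, 3] cursor@2
After 4 (insert_before(61)): list=[48, 61, 2, 70, 9, 5, 7, 3] cursor@2
After 5 (delete_current): list=[48, 61, 70, 9, 5, 7, 3] cursor@70
After 6 (insert_before(23)): list=[48, 61, 23, 70, 9, 5, 7, 3] cursor@70

Answer: 48 61 23 70 9 5 7 3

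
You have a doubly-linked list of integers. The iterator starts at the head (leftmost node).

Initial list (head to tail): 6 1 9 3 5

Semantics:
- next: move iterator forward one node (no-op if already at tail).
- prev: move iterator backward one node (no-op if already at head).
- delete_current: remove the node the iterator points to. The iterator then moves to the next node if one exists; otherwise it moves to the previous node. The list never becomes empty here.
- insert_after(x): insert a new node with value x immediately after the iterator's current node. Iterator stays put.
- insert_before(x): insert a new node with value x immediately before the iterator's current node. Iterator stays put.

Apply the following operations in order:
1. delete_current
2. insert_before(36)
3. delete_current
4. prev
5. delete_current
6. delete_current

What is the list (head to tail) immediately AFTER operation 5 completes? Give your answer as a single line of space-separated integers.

Answer: 9 3 5

Derivation:
After 1 (delete_current): list=[1, 9, 3, 5] cursor@1
After 2 (insert_before(36)): list=[36, 1, 9, 3, 5] cursor@1
After 3 (delete_current): list=[36, 9, 3, 5] cursor@9
After 4 (prev): list=[36, 9, 3, 5] cursor@36
After 5 (delete_current): list=[9, 3, 5] cursor@9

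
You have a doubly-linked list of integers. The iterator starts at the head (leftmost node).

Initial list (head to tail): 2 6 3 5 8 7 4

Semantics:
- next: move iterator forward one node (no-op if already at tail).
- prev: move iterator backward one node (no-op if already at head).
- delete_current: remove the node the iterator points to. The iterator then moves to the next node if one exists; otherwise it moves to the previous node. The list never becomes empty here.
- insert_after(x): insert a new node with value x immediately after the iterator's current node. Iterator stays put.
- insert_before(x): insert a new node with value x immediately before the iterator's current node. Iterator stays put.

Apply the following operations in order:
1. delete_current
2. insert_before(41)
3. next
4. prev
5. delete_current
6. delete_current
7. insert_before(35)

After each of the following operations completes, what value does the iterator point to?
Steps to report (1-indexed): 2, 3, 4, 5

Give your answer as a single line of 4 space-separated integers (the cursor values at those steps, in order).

After 1 (delete_current): list=[6, 3, 5, 8, 7, 4] cursor@6
After 2 (insert_before(41)): list=[41, 6, 3, 5, 8, 7, 4] cursor@6
After 3 (next): list=[41, 6, 3, 5, 8, 7, 4] cursor@3
After 4 (prev): list=[41, 6, 3, 5, 8, 7, 4] cursor@6
After 5 (delete_current): list=[41, 3, 5, 8, 7, 4] cursor@3
After 6 (delete_current): list=[41, 5, 8, 7, 4] cursor@5
After 7 (insert_before(35)): list=[41, 35, 5, 8, 7, 4] cursor@5

Answer: 6 3 6 3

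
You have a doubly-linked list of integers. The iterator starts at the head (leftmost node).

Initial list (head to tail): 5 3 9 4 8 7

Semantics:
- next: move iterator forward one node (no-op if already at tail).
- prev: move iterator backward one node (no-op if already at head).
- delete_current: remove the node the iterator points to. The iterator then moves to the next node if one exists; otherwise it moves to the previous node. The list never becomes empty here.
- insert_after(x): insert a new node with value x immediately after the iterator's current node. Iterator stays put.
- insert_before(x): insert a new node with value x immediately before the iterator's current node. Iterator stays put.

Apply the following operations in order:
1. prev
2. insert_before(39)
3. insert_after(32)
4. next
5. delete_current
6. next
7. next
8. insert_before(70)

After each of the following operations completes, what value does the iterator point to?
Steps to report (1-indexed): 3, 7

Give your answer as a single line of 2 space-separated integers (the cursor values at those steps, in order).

Answer: 5 4

Derivation:
After 1 (prev): list=[5, 3, 9, 4, 8, 7] cursor@5
After 2 (insert_before(39)): list=[39, 5, 3, 9, 4, 8, 7] cursor@5
After 3 (insert_after(32)): list=[39, 5, 32, 3, 9, 4, 8, 7] cursor@5
After 4 (next): list=[39, 5, 32, 3, 9, 4, 8, 7] cursor@32
After 5 (delete_current): list=[39, 5, 3, 9, 4, 8, 7] cursor@3
After 6 (next): list=[39, 5, 3, 9, 4, 8, 7] cursor@9
After 7 (next): list=[39, 5, 3, 9, 4, 8, 7] cursor@4
After 8 (insert_before(70)): list=[39, 5, 3, 9, 70, 4, 8, 7] cursor@4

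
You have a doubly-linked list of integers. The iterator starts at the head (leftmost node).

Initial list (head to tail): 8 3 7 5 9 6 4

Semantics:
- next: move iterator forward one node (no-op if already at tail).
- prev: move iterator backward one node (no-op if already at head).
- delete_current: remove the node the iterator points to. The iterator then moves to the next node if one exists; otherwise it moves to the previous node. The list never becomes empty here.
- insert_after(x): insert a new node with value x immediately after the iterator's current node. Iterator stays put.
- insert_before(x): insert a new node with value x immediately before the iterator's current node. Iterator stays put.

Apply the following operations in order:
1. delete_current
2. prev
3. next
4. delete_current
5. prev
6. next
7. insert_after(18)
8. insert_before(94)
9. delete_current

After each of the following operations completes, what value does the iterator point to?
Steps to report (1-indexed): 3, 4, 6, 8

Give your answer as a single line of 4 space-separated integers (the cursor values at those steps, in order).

After 1 (delete_current): list=[3, 7, 5, 9, 6, 4] cursor@3
After 2 (prev): list=[3, 7, 5, 9, 6, 4] cursor@3
After 3 (next): list=[3, 7, 5, 9, 6, 4] cursor@7
After 4 (delete_current): list=[3, 5, 9, 6, 4] cursor@5
After 5 (prev): list=[3, 5, 9, 6, 4] cursor@3
After 6 (next): list=[3, 5, 9, 6, 4] cursor@5
After 7 (insert_after(18)): list=[3, 5, 18, 9, 6, 4] cursor@5
After 8 (insert_before(94)): list=[3, 94, 5, 18, 9, 6, 4] cursor@5
After 9 (delete_current): list=[3, 94, 18, 9, 6, 4] cursor@18

Answer: 7 5 5 5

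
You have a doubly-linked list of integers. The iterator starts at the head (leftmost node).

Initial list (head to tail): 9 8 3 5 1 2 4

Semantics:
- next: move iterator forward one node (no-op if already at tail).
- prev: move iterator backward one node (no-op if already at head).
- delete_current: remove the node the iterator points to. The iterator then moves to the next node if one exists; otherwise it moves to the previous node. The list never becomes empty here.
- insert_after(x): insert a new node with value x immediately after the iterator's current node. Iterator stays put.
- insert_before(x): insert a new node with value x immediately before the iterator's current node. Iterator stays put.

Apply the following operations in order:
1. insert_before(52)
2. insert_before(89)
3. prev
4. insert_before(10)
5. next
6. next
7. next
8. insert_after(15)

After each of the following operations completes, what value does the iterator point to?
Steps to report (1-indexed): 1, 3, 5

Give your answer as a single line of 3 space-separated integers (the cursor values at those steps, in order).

Answer: 9 89 9

Derivation:
After 1 (insert_before(52)): list=[52, 9, 8, 3, 5, 1, 2, 4] cursor@9
After 2 (insert_before(89)): list=[52, 89, 9, 8, 3, 5, 1, 2, 4] cursor@9
After 3 (prev): list=[52, 89, 9, 8, 3, 5, 1, 2, 4] cursor@89
After 4 (insert_before(10)): list=[52, 10, 89, 9, 8, 3, 5, 1, 2, 4] cursor@89
After 5 (next): list=[52, 10, 89, 9, 8, 3, 5, 1, 2, 4] cursor@9
After 6 (next): list=[52, 10, 89, 9, 8, 3, 5, 1, 2, 4] cursor@8
After 7 (next): list=[52, 10, 89, 9, 8, 3, 5, 1, 2, 4] cursor@3
After 8 (insert_after(15)): list=[52, 10, 89, 9, 8, 3, 15, 5, 1, 2, 4] cursor@3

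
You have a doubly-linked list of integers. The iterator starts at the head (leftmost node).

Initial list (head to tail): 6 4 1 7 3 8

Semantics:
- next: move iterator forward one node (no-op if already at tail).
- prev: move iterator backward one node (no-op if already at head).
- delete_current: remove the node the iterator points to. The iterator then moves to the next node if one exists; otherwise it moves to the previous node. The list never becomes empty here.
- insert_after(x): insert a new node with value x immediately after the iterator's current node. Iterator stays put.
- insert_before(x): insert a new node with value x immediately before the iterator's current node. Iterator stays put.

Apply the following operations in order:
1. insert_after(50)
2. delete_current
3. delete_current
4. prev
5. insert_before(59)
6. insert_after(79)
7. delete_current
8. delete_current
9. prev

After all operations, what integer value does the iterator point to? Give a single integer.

After 1 (insert_after(50)): list=[6, 50, 4, 1, 7, 3, 8] cursor@6
After 2 (delete_current): list=[50, 4, 1, 7, 3, 8] cursor@50
After 3 (delete_current): list=[4, 1, 7, 3, 8] cursor@4
After 4 (prev): list=[4, 1, 7, 3, 8] cursor@4
After 5 (insert_before(59)): list=[59, 4, 1, 7, 3, 8] cursor@4
After 6 (insert_after(79)): list=[59, 4, 79, 1, 7, 3, 8] cursor@4
After 7 (delete_current): list=[59, 79, 1, 7, 3, 8] cursor@79
After 8 (delete_current): list=[59, 1, 7, 3, 8] cursor@1
After 9 (prev): list=[59, 1, 7, 3, 8] cursor@59

Answer: 59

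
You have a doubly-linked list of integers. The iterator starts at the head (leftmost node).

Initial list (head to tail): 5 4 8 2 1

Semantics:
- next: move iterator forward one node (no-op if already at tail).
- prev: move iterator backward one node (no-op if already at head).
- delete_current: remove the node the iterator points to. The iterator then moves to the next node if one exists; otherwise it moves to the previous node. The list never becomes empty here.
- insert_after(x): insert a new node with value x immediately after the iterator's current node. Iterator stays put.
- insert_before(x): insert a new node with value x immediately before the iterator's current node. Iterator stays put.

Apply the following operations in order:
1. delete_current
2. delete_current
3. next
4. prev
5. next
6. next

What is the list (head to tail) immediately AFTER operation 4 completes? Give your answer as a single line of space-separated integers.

Answer: 8 2 1

Derivation:
After 1 (delete_current): list=[4, 8, 2, 1] cursor@4
After 2 (delete_current): list=[8, 2, 1] cursor@8
After 3 (next): list=[8, 2, 1] cursor@2
After 4 (prev): list=[8, 2, 1] cursor@8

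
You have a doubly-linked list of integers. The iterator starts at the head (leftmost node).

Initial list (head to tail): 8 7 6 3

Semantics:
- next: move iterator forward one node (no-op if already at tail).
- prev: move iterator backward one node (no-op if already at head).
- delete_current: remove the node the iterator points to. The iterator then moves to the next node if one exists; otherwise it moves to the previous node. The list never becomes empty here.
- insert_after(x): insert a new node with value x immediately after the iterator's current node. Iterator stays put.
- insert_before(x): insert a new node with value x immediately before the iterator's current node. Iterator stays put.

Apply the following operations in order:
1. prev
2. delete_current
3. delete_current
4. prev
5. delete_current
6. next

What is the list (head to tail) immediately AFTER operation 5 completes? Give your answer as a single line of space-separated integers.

Answer: 3

Derivation:
After 1 (prev): list=[8, 7, 6, 3] cursor@8
After 2 (delete_current): list=[7, 6, 3] cursor@7
After 3 (delete_current): list=[6, 3] cursor@6
After 4 (prev): list=[6, 3] cursor@6
After 5 (delete_current): list=[3] cursor@3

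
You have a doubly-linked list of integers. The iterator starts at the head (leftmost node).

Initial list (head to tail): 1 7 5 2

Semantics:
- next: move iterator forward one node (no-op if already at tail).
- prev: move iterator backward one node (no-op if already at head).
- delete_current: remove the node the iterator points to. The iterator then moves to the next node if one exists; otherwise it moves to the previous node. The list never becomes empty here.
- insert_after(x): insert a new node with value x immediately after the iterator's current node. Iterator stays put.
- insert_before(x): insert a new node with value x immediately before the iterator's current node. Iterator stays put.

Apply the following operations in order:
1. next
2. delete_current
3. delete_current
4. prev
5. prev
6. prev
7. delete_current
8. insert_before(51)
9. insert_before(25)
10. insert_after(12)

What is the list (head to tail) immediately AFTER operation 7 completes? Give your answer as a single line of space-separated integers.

Answer: 2

Derivation:
After 1 (next): list=[1, 7, 5, 2] cursor@7
After 2 (delete_current): list=[1, 5, 2] cursor@5
After 3 (delete_current): list=[1, 2] cursor@2
After 4 (prev): list=[1, 2] cursor@1
After 5 (prev): list=[1, 2] cursor@1
After 6 (prev): list=[1, 2] cursor@1
After 7 (delete_current): list=[2] cursor@2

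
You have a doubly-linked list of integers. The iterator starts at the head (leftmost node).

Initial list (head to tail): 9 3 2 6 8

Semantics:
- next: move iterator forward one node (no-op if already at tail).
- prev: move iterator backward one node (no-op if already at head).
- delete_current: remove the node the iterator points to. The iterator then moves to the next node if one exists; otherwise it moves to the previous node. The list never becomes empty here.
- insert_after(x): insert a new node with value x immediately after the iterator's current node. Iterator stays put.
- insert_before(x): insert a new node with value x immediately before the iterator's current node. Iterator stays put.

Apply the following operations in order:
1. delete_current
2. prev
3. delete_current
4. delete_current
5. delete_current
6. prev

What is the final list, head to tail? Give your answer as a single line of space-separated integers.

After 1 (delete_current): list=[3, 2, 6, 8] cursor@3
After 2 (prev): list=[3, 2, 6, 8] cursor@3
After 3 (delete_current): list=[2, 6, 8] cursor@2
After 4 (delete_current): list=[6, 8] cursor@6
After 5 (delete_current): list=[8] cursor@8
After 6 (prev): list=[8] cursor@8

Answer: 8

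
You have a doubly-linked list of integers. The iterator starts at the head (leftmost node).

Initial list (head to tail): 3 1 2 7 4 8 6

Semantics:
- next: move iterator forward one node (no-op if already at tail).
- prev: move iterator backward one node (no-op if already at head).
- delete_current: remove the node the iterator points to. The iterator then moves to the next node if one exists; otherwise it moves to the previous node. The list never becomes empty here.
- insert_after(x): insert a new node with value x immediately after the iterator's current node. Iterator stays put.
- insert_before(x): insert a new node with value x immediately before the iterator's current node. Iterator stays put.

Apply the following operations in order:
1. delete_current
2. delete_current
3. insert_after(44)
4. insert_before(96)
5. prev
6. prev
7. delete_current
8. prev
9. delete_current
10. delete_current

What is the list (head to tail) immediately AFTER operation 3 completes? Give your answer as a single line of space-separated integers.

Answer: 2 44 7 4 8 6

Derivation:
After 1 (delete_current): list=[1, 2, 7, 4, 8, 6] cursor@1
After 2 (delete_current): list=[2, 7, 4, 8, 6] cursor@2
After 3 (insert_after(44)): list=[2, 44, 7, 4, 8, 6] cursor@2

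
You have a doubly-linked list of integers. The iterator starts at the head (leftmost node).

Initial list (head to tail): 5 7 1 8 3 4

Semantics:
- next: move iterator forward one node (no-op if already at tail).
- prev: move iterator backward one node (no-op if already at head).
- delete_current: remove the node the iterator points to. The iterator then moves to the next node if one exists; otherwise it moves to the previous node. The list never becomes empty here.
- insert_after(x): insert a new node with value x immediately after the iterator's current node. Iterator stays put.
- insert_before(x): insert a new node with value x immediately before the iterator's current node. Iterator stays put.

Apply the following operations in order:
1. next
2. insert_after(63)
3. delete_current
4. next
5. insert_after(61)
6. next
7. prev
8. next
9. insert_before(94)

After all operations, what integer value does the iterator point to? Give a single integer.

Answer: 61

Derivation:
After 1 (next): list=[5, 7, 1, 8, 3, 4] cursor@7
After 2 (insert_after(63)): list=[5, 7, 63, 1, 8, 3, 4] cursor@7
After 3 (delete_current): list=[5, 63, 1, 8, 3, 4] cursor@63
After 4 (next): list=[5, 63, 1, 8, 3, 4] cursor@1
After 5 (insert_after(61)): list=[5, 63, 1, 61, 8, 3, 4] cursor@1
After 6 (next): list=[5, 63, 1, 61, 8, 3, 4] cursor@61
After 7 (prev): list=[5, 63, 1, 61, 8, 3, 4] cursor@1
After 8 (next): list=[5, 63, 1, 61, 8, 3, 4] cursor@61
After 9 (insert_before(94)): list=[5, 63, 1, 94, 61, 8, 3, 4] cursor@61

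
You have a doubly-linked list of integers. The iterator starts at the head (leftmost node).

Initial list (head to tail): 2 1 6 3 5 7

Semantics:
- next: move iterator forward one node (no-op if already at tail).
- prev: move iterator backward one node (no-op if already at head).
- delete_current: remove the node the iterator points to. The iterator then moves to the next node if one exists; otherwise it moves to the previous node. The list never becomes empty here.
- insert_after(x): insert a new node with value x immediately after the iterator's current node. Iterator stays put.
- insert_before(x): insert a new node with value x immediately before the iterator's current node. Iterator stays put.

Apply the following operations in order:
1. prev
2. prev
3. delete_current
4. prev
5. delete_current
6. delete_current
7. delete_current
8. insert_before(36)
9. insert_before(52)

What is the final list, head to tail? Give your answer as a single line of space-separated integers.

Answer: 36 52 5 7

Derivation:
After 1 (prev): list=[2, 1, 6, 3, 5, 7] cursor@2
After 2 (prev): list=[2, 1, 6, 3, 5, 7] cursor@2
After 3 (delete_current): list=[1, 6, 3, 5, 7] cursor@1
After 4 (prev): list=[1, 6, 3, 5, 7] cursor@1
After 5 (delete_current): list=[6, 3, 5, 7] cursor@6
After 6 (delete_current): list=[3, 5, 7] cursor@3
After 7 (delete_current): list=[5, 7] cursor@5
After 8 (insert_before(36)): list=[36, 5, 7] cursor@5
After 9 (insert_before(52)): list=[36, 52, 5, 7] cursor@5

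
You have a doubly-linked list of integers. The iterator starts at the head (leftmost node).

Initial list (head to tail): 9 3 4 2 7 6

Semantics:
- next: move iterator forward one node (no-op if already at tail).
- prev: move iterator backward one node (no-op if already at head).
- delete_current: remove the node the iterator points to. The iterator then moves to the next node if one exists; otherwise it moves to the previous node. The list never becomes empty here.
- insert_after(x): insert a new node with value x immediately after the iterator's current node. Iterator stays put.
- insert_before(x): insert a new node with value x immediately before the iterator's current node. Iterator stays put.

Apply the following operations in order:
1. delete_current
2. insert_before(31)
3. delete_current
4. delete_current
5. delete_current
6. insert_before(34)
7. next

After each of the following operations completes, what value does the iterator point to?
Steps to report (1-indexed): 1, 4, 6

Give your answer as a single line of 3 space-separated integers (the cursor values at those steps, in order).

After 1 (delete_current): list=[3, 4, 2, 7, 6] cursor@3
After 2 (insert_before(31)): list=[31, 3, 4, 2, 7, 6] cursor@3
After 3 (delete_current): list=[31, 4, 2, 7, 6] cursor@4
After 4 (delete_current): list=[31, 2, 7, 6] cursor@2
After 5 (delete_current): list=[31, 7, 6] cursor@7
After 6 (insert_before(34)): list=[31, 34, 7, 6] cursor@7
After 7 (next): list=[31, 34, 7, 6] cursor@6

Answer: 3 2 7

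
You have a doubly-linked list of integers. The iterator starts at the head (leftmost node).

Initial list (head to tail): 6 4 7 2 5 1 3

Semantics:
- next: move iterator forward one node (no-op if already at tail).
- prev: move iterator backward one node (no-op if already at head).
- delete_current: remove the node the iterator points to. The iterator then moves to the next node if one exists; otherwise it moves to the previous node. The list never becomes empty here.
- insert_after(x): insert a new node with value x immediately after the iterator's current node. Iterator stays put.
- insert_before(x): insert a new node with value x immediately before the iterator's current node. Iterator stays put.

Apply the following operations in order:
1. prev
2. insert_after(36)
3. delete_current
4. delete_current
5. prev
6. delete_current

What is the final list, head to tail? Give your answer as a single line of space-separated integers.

After 1 (prev): list=[6, 4, 7, 2, 5, 1, 3] cursor@6
After 2 (insert_after(36)): list=[6, 36, 4, 7, 2, 5, 1, 3] cursor@6
After 3 (delete_current): list=[36, 4, 7, 2, 5, 1, 3] cursor@36
After 4 (delete_current): list=[4, 7, 2, 5, 1, 3] cursor@4
After 5 (prev): list=[4, 7, 2, 5, 1, 3] cursor@4
After 6 (delete_current): list=[7, 2, 5, 1, 3] cursor@7

Answer: 7 2 5 1 3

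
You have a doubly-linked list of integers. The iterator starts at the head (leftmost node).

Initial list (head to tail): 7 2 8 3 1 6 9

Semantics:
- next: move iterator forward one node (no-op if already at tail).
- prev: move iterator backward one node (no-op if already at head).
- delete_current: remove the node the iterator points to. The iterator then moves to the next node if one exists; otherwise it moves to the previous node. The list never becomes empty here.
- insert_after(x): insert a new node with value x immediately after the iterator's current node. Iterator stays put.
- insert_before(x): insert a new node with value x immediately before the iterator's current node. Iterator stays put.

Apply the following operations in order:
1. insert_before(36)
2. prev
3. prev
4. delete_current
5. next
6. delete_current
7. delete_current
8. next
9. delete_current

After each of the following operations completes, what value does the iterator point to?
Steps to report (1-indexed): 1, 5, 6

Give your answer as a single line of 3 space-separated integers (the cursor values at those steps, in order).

Answer: 7 2 8

Derivation:
After 1 (insert_before(36)): list=[36, 7, 2, 8, 3, 1, 6, 9] cursor@7
After 2 (prev): list=[36, 7, 2, 8, 3, 1, 6, 9] cursor@36
After 3 (prev): list=[36, 7, 2, 8, 3, 1, 6, 9] cursor@36
After 4 (delete_current): list=[7, 2, 8, 3, 1, 6, 9] cursor@7
After 5 (next): list=[7, 2, 8, 3, 1, 6, 9] cursor@2
After 6 (delete_current): list=[7, 8, 3, 1, 6, 9] cursor@8
After 7 (delete_current): list=[7, 3, 1, 6, 9] cursor@3
After 8 (next): list=[7, 3, 1, 6, 9] cursor@1
After 9 (delete_current): list=[7, 3, 6, 9] cursor@6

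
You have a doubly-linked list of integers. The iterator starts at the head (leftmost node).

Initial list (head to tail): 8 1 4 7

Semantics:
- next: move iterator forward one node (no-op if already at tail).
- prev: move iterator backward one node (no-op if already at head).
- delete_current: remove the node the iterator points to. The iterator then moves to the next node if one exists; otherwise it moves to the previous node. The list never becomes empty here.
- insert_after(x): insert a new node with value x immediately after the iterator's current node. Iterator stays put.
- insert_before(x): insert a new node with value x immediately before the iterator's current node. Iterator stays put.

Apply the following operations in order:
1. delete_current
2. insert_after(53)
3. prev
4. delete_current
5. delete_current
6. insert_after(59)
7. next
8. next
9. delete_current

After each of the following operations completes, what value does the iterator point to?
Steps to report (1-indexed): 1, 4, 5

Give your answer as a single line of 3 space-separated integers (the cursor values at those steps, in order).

After 1 (delete_current): list=[1, 4, 7] cursor@1
After 2 (insert_after(53)): list=[1, 53, 4, 7] cursor@1
After 3 (prev): list=[1, 53, 4, 7] cursor@1
After 4 (delete_current): list=[53, 4, 7] cursor@53
After 5 (delete_current): list=[4, 7] cursor@4
After 6 (insert_after(59)): list=[4, 59, 7] cursor@4
After 7 (next): list=[4, 59, 7] cursor@59
After 8 (next): list=[4, 59, 7] cursor@7
After 9 (delete_current): list=[4, 59] cursor@59

Answer: 1 53 4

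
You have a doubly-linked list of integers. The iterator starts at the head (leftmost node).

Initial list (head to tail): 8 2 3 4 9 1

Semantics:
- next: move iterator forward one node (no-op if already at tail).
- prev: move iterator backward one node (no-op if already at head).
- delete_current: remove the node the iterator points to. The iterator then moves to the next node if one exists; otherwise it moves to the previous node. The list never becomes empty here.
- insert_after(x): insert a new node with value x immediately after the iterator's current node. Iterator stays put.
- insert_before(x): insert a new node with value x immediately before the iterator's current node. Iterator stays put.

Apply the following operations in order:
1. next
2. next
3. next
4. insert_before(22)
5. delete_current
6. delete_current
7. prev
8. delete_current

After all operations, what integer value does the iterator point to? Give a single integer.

After 1 (next): list=[8, 2, 3, 4, 9, 1] cursor@2
After 2 (next): list=[8, 2, 3, 4, 9, 1] cursor@3
After 3 (next): list=[8, 2, 3, 4, 9, 1] cursor@4
After 4 (insert_before(22)): list=[8, 2, 3, 22, 4, 9, 1] cursor@4
After 5 (delete_current): list=[8, 2, 3, 22, 9, 1] cursor@9
After 6 (delete_current): list=[8, 2, 3, 22, 1] cursor@1
After 7 (prev): list=[8, 2, 3, 22, 1] cursor@22
After 8 (delete_current): list=[8, 2, 3, 1] cursor@1

Answer: 1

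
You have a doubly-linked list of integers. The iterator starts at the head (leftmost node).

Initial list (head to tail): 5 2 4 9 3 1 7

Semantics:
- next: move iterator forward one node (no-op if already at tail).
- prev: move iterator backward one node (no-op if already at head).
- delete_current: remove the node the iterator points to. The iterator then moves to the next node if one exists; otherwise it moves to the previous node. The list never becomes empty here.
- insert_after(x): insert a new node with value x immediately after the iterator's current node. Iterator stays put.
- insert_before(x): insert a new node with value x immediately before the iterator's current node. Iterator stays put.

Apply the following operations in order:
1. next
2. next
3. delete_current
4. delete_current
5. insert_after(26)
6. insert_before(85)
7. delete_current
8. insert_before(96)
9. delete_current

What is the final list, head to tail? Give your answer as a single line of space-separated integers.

After 1 (next): list=[5, 2, 4, 9, 3, 1, 7] cursor@2
After 2 (next): list=[5, 2, 4, 9, 3, 1, 7] cursor@4
After 3 (delete_current): list=[5, 2, 9, 3, 1, 7] cursor@9
After 4 (delete_current): list=[5, 2, 3, 1, 7] cursor@3
After 5 (insert_after(26)): list=[5, 2, 3, 26, 1, 7] cursor@3
After 6 (insert_before(85)): list=[5, 2, 85, 3, 26, 1, 7] cursor@3
After 7 (delete_current): list=[5, 2, 85, 26, 1, 7] cursor@26
After 8 (insert_before(96)): list=[5, 2, 85, 96, 26, 1, 7] cursor@26
After 9 (delete_current): list=[5, 2, 85, 96, 1, 7] cursor@1

Answer: 5 2 85 96 1 7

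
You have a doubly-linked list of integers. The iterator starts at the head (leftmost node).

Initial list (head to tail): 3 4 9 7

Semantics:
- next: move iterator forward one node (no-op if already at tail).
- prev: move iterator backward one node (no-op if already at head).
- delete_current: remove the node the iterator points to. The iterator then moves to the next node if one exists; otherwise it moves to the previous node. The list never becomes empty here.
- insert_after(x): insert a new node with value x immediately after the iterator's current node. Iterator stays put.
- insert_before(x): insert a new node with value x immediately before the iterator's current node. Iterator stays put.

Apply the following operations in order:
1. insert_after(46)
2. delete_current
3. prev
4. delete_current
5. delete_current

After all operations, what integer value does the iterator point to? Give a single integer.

Answer: 9

Derivation:
After 1 (insert_after(46)): list=[3, 46, 4, 9, 7] cursor@3
After 2 (delete_current): list=[46, 4, 9, 7] cursor@46
After 3 (prev): list=[46, 4, 9, 7] cursor@46
After 4 (delete_current): list=[4, 9, 7] cursor@4
After 5 (delete_current): list=[9, 7] cursor@9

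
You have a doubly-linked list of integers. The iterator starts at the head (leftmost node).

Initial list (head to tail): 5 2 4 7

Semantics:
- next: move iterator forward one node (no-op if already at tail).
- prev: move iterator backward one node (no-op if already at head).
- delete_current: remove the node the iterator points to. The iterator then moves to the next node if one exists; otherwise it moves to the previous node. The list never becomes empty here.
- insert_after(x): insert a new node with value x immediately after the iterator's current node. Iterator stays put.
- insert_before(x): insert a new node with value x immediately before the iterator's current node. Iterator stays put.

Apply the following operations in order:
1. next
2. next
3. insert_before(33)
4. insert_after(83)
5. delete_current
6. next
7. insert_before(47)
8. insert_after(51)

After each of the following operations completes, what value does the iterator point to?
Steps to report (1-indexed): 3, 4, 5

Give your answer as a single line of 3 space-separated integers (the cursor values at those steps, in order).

After 1 (next): list=[5, 2, 4, 7] cursor@2
After 2 (next): list=[5, 2, 4, 7] cursor@4
After 3 (insert_before(33)): list=[5, 2, 33, 4, 7] cursor@4
After 4 (insert_after(83)): list=[5, 2, 33, 4, 83, 7] cursor@4
After 5 (delete_current): list=[5, 2, 33, 83, 7] cursor@83
After 6 (next): list=[5, 2, 33, 83, 7] cursor@7
After 7 (insert_before(47)): list=[5, 2, 33, 83, 47, 7] cursor@7
After 8 (insert_after(51)): list=[5, 2, 33, 83, 47, 7, 51] cursor@7

Answer: 4 4 83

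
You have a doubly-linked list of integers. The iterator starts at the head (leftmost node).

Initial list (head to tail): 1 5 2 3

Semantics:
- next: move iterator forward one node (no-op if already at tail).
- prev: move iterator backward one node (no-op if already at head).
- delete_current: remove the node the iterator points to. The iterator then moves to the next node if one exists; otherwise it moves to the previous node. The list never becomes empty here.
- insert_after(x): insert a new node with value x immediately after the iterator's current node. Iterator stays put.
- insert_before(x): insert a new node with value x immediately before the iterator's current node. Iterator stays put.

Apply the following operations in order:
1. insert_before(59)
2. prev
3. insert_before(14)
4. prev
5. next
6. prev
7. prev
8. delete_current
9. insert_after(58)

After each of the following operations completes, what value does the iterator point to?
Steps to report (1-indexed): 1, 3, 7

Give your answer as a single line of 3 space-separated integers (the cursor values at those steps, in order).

After 1 (insert_before(59)): list=[59, 1, 5, 2, 3] cursor@1
After 2 (prev): list=[59, 1, 5, 2, 3] cursor@59
After 3 (insert_before(14)): list=[14, 59, 1, 5, 2, 3] cursor@59
After 4 (prev): list=[14, 59, 1, 5, 2, 3] cursor@14
After 5 (next): list=[14, 59, 1, 5, 2, 3] cursor@59
After 6 (prev): list=[14, 59, 1, 5, 2, 3] cursor@14
After 7 (prev): list=[14, 59, 1, 5, 2, 3] cursor@14
After 8 (delete_current): list=[59, 1, 5, 2, 3] cursor@59
After 9 (insert_after(58)): list=[59, 58, 1, 5, 2, 3] cursor@59

Answer: 1 59 14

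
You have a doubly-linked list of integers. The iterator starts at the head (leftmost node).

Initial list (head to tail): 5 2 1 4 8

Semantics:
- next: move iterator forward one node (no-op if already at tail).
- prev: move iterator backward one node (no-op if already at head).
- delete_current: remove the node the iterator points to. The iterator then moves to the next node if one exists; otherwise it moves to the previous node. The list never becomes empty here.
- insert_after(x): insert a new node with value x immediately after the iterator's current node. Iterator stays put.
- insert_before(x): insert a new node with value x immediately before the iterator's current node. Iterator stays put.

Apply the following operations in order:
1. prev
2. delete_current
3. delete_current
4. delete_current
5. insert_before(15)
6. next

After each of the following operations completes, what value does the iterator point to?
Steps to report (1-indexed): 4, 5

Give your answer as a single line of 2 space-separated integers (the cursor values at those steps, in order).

Answer: 4 4

Derivation:
After 1 (prev): list=[5, 2, 1, 4, 8] cursor@5
After 2 (delete_current): list=[2, 1, 4, 8] cursor@2
After 3 (delete_current): list=[1, 4, 8] cursor@1
After 4 (delete_current): list=[4, 8] cursor@4
After 5 (insert_before(15)): list=[15, 4, 8] cursor@4
After 6 (next): list=[15, 4, 8] cursor@8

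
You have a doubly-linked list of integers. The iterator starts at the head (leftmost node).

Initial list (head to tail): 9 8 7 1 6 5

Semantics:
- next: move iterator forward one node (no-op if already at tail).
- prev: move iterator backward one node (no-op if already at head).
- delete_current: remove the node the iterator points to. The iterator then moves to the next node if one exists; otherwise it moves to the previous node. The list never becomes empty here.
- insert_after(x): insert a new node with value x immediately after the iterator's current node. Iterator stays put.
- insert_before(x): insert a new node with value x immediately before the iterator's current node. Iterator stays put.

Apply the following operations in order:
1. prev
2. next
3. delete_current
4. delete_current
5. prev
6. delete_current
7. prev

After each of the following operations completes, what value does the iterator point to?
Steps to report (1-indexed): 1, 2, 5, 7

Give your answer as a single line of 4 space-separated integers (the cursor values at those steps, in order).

Answer: 9 8 9 1

Derivation:
After 1 (prev): list=[9, 8, 7, 1, 6, 5] cursor@9
After 2 (next): list=[9, 8, 7, 1, 6, 5] cursor@8
After 3 (delete_current): list=[9, 7, 1, 6, 5] cursor@7
After 4 (delete_current): list=[9, 1, 6, 5] cursor@1
After 5 (prev): list=[9, 1, 6, 5] cursor@9
After 6 (delete_current): list=[1, 6, 5] cursor@1
After 7 (prev): list=[1, 6, 5] cursor@1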